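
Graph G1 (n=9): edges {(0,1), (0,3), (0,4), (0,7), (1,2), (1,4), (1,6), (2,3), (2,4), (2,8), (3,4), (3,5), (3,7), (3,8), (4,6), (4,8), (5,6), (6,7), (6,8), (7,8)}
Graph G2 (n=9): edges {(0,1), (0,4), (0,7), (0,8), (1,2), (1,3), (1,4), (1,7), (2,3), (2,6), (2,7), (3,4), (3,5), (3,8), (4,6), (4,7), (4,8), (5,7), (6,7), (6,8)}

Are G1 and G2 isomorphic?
Yes, isomorphic

The graphs are isomorphic.
One valid mapping φ: V(G1) → V(G2): 0→6, 1→8, 2→0, 3→7, 4→4, 5→5, 6→3, 7→2, 8→1

Verify φ preserves adjacency — for each edge of G1, its image is an edge of G2:
  (0,1) → (φ(0),φ(1)) = (6,8) ∈ E(G2) ✓
  (0,3) → (φ(0),φ(3)) = (6,7) ∈ E(G2) ✓
  (0,4) → (φ(0),φ(4)) = (4,6) ∈ E(G2) ✓
  (0,7) → (φ(0),φ(7)) = (2,6) ∈ E(G2) ✓
  (1,2) → (φ(1),φ(2)) = (0,8) ∈ E(G2) ✓
  (1,4) → (φ(1),φ(4)) = (4,8) ∈ E(G2) ✓
  (1,6) → (φ(1),φ(6)) = (3,8) ∈ E(G2) ✓
  (2,3) → (φ(2),φ(3)) = (0,7) ∈ E(G2) ✓
  (2,4) → (φ(2),φ(4)) = (0,4) ∈ E(G2) ✓
  (2,8) → (φ(2),φ(8)) = (0,1) ∈ E(G2) ✓
  (3,4) → (φ(3),φ(4)) = (4,7) ∈ E(G2) ✓
  (3,5) → (φ(3),φ(5)) = (5,7) ∈ E(G2) ✓
  (3,7) → (φ(3),φ(7)) = (2,7) ∈ E(G2) ✓
  (3,8) → (φ(3),φ(8)) = (1,7) ∈ E(G2) ✓
  (4,6) → (φ(4),φ(6)) = (3,4) ∈ E(G2) ✓
  (4,8) → (φ(4),φ(8)) = (1,4) ∈ E(G2) ✓
  (5,6) → (φ(5),φ(6)) = (3,5) ∈ E(G2) ✓
  (6,7) → (φ(6),φ(7)) = (2,3) ∈ E(G2) ✓
  (6,8) → (φ(6),φ(8)) = (1,3) ∈ E(G2) ✓
  (7,8) → (φ(7),φ(8)) = (1,2) ∈ E(G2) ✓
All 20 edges of G1 map to edges of G2, and |E(G1)| = |E(G2)| = 20, so φ is a bijection on edges as well as vertices. Hence G1 ≅ G2.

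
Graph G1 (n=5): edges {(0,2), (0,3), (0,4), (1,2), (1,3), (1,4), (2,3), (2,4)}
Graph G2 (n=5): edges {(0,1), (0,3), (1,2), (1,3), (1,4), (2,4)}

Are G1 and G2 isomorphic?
No, not isomorphic

The graphs are NOT isomorphic.

Counting triangles (3-cliques): G1 has 4, G2 has 2.
Triangle count is an isomorphism invariant, so differing triangle counts rule out isomorphism.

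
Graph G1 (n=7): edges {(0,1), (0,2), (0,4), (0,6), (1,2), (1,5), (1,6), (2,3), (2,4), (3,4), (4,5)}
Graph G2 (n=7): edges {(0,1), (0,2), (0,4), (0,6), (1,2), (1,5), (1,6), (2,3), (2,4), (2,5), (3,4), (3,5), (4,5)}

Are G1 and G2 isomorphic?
No, not isomorphic

The graphs are NOT isomorphic.

Counting edges: G1 has 11 edge(s); G2 has 13 edge(s).
Edge count is an isomorphism invariant (a bijection on vertices induces a bijection on edges), so differing edge counts rule out isomorphism.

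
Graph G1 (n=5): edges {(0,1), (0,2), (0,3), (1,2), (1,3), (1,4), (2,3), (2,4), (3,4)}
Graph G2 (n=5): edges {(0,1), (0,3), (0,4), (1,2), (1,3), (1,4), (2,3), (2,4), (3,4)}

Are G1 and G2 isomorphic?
Yes, isomorphic

The graphs are isomorphic.
One valid mapping φ: V(G1) → V(G2): 0→0, 1→1, 2→3, 3→4, 4→2

Verify φ preserves adjacency — for each edge of G1, its image is an edge of G2:
  (0,1) → (φ(0),φ(1)) = (0,1) ∈ E(G2) ✓
  (0,2) → (φ(0),φ(2)) = (0,3) ∈ E(G2) ✓
  (0,3) → (φ(0),φ(3)) = (0,4) ∈ E(G2) ✓
  (1,2) → (φ(1),φ(2)) = (1,3) ∈ E(G2) ✓
  (1,3) → (φ(1),φ(3)) = (1,4) ∈ E(G2) ✓
  (1,4) → (φ(1),φ(4)) = (1,2) ∈ E(G2) ✓
  (2,3) → (φ(2),φ(3)) = (3,4) ∈ E(G2) ✓
  (2,4) → (φ(2),φ(4)) = (2,3) ∈ E(G2) ✓
  (3,4) → (φ(3),φ(4)) = (2,4) ∈ E(G2) ✓
All 9 edges of G1 map to edges of G2, and |E(G1)| = |E(G2)| = 9, so φ is a bijection on edges as well as vertices. Hence G1 ≅ G2.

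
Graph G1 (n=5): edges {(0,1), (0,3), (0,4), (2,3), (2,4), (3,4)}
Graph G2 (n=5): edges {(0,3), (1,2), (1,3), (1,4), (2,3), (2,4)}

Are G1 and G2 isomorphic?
Yes, isomorphic

The graphs are isomorphic.
One valid mapping φ: V(G1) → V(G2): 0→3, 1→0, 2→4, 3→2, 4→1

Verify φ preserves adjacency — for each edge of G1, its image is an edge of G2:
  (0,1) → (φ(0),φ(1)) = (0,3) ∈ E(G2) ✓
  (0,3) → (φ(0),φ(3)) = (2,3) ∈ E(G2) ✓
  (0,4) → (φ(0),φ(4)) = (1,3) ∈ E(G2) ✓
  (2,3) → (φ(2),φ(3)) = (2,4) ∈ E(G2) ✓
  (2,4) → (φ(2),φ(4)) = (1,4) ∈ E(G2) ✓
  (3,4) → (φ(3),φ(4)) = (1,2) ∈ E(G2) ✓
All 6 edges of G1 map to edges of G2, and |E(G1)| = |E(G2)| = 6, so φ is a bijection on edges as well as vertices. Hence G1 ≅ G2.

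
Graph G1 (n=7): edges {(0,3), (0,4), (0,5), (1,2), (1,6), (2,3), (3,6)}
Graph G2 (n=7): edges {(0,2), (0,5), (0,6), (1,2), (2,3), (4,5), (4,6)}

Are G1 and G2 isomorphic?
Yes, isomorphic

The graphs are isomorphic.
One valid mapping φ: V(G1) → V(G2): 0→2, 1→4, 2→5, 3→0, 4→3, 5→1, 6→6

Verify φ preserves adjacency — for each edge of G1, its image is an edge of G2:
  (0,3) → (φ(0),φ(3)) = (0,2) ∈ E(G2) ✓
  (0,4) → (φ(0),φ(4)) = (2,3) ∈ E(G2) ✓
  (0,5) → (φ(0),φ(5)) = (1,2) ∈ E(G2) ✓
  (1,2) → (φ(1),φ(2)) = (4,5) ∈ E(G2) ✓
  (1,6) → (φ(1),φ(6)) = (4,6) ∈ E(G2) ✓
  (2,3) → (φ(2),φ(3)) = (0,5) ∈ E(G2) ✓
  (3,6) → (φ(3),φ(6)) = (0,6) ∈ E(G2) ✓
All 7 edges of G1 map to edges of G2, and |E(G1)| = |E(G2)| = 7, so φ is a bijection on edges as well as vertices. Hence G1 ≅ G2.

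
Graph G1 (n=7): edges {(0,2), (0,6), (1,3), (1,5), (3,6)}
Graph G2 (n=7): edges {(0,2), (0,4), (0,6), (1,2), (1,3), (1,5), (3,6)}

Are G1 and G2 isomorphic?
No, not isomorphic

The graphs are NOT isomorphic.

Counting edges: G1 has 5 edge(s); G2 has 7 edge(s).
Edge count is an isomorphism invariant (a bijection on vertices induces a bijection on edges), so differing edge counts rule out isomorphism.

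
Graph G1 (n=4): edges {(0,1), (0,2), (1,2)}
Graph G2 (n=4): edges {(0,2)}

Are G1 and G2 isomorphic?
No, not isomorphic

The graphs are NOT isomorphic.

Counting edges: G1 has 3 edge(s); G2 has 1 edge(s).
Edge count is an isomorphism invariant (a bijection on vertices induces a bijection on edges), so differing edge counts rule out isomorphism.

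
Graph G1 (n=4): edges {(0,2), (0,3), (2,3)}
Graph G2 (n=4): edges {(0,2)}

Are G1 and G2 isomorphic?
No, not isomorphic

The graphs are NOT isomorphic.

Connected components of G1: 2 component(s) with vertex sets [[1], [0, 2, 3]], sizes [1, 3].
Connected components of G2: 3 component(s) with vertex sets [[1], [3], [0, 2]], sizes [1, 1, 2].
The number of connected components (and the multiset of component sizes) is an isomorphism invariant — an isomorphism maps each component of G1 bijectively onto a component of G2. Since G1 has 2 component(s) and G2 has 3, they cannot be isomorphic.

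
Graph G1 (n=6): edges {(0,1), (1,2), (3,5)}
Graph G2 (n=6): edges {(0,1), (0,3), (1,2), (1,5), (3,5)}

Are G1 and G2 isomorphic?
No, not isomorphic

The graphs are NOT isomorphic.

Counting edges: G1 has 3 edge(s); G2 has 5 edge(s).
Edge count is an isomorphism invariant (a bijection on vertices induces a bijection on edges), so differing edge counts rule out isomorphism.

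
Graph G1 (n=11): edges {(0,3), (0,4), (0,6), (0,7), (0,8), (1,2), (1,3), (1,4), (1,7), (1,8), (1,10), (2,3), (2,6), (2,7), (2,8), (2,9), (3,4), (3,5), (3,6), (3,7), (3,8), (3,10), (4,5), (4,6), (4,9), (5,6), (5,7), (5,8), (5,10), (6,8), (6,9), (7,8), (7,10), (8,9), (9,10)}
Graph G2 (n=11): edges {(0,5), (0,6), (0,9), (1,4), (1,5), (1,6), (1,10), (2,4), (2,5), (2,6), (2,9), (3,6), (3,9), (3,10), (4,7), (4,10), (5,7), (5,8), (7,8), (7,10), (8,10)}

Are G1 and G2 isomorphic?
No, not isomorphic

The graphs are NOT isomorphic.

Counting triangles (3-cliques): G1 has 38, G2 has 4.
Triangle count is an isomorphism invariant, so differing triangle counts rule out isomorphism.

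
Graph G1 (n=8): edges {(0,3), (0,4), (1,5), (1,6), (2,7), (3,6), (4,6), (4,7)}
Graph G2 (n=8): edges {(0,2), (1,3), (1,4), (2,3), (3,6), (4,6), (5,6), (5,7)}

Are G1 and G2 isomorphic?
Yes, isomorphic

The graphs are isomorphic.
One valid mapping φ: V(G1) → V(G2): 0→1, 1→5, 2→0, 3→4, 4→3, 5→7, 6→6, 7→2

Verify φ preserves adjacency — for each edge of G1, its image is an edge of G2:
  (0,3) → (φ(0),φ(3)) = (1,4) ∈ E(G2) ✓
  (0,4) → (φ(0),φ(4)) = (1,3) ∈ E(G2) ✓
  (1,5) → (φ(1),φ(5)) = (5,7) ∈ E(G2) ✓
  (1,6) → (φ(1),φ(6)) = (5,6) ∈ E(G2) ✓
  (2,7) → (φ(2),φ(7)) = (0,2) ∈ E(G2) ✓
  (3,6) → (φ(3),φ(6)) = (4,6) ∈ E(G2) ✓
  (4,6) → (φ(4),φ(6)) = (3,6) ∈ E(G2) ✓
  (4,7) → (φ(4),φ(7)) = (2,3) ∈ E(G2) ✓
All 8 edges of G1 map to edges of G2, and |E(G1)| = |E(G2)| = 8, so φ is a bijection on edges as well as vertices. Hence G1 ≅ G2.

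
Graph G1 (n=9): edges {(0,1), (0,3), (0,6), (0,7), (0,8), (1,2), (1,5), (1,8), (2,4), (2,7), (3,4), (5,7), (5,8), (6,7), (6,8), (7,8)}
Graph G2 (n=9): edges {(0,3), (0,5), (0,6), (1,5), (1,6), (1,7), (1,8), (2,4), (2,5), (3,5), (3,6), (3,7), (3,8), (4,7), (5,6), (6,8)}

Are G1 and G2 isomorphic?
Yes, isomorphic

The graphs are isomorphic.
One valid mapping φ: V(G1) → V(G2): 0→5, 1→1, 2→7, 3→2, 4→4, 5→8, 6→0, 7→3, 8→6

Verify φ preserves adjacency — for each edge of G1, its image is an edge of G2:
  (0,1) → (φ(0),φ(1)) = (1,5) ∈ E(G2) ✓
  (0,3) → (φ(0),φ(3)) = (2,5) ∈ E(G2) ✓
  (0,6) → (φ(0),φ(6)) = (0,5) ∈ E(G2) ✓
  (0,7) → (φ(0),φ(7)) = (3,5) ∈ E(G2) ✓
  (0,8) → (φ(0),φ(8)) = (5,6) ∈ E(G2) ✓
  (1,2) → (φ(1),φ(2)) = (1,7) ∈ E(G2) ✓
  (1,5) → (φ(1),φ(5)) = (1,8) ∈ E(G2) ✓
  (1,8) → (φ(1),φ(8)) = (1,6) ∈ E(G2) ✓
  (2,4) → (φ(2),φ(4)) = (4,7) ∈ E(G2) ✓
  (2,7) → (φ(2),φ(7)) = (3,7) ∈ E(G2) ✓
  (3,4) → (φ(3),φ(4)) = (2,4) ∈ E(G2) ✓
  (5,7) → (φ(5),φ(7)) = (3,8) ∈ E(G2) ✓
  (5,8) → (φ(5),φ(8)) = (6,8) ∈ E(G2) ✓
  (6,7) → (φ(6),φ(7)) = (0,3) ∈ E(G2) ✓
  (6,8) → (φ(6),φ(8)) = (0,6) ∈ E(G2) ✓
  (7,8) → (φ(7),φ(8)) = (3,6) ∈ E(G2) ✓
All 16 edges of G1 map to edges of G2, and |E(G1)| = |E(G2)| = 16, so φ is a bijection on edges as well as vertices. Hence G1 ≅ G2.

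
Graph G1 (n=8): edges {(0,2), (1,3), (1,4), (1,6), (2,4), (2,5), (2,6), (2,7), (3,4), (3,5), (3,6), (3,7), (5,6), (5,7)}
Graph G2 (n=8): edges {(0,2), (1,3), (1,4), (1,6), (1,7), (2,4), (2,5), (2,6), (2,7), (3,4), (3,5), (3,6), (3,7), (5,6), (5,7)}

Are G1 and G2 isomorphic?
No, not isomorphic

The graphs are NOT isomorphic.

Counting edges: G1 has 14 edge(s); G2 has 15 edge(s).
Edge count is an isomorphism invariant (a bijection on vertices induces a bijection on edges), so differing edge counts rule out isomorphism.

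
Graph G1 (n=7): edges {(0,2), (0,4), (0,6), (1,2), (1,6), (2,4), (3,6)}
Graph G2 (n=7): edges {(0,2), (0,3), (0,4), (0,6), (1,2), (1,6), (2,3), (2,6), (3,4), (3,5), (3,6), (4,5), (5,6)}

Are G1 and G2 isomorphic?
No, not isomorphic

The graphs are NOT isomorphic.

Counting triangles (3-cliques): G1 has 1, G2 has 8.
Triangle count is an isomorphism invariant, so differing triangle counts rule out isomorphism.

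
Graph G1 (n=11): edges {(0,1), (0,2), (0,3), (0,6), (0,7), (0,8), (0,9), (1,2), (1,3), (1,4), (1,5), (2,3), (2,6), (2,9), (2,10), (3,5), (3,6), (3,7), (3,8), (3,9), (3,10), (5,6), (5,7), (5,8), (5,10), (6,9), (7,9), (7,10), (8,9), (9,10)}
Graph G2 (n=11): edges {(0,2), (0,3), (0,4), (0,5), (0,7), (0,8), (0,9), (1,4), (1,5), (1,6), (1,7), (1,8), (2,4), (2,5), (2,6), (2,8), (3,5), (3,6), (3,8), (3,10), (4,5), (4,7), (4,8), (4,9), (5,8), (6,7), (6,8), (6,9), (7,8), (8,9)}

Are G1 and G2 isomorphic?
Yes, isomorphic

The graphs are isomorphic.
One valid mapping φ: V(G1) → V(G2): 0→0, 1→3, 2→5, 3→8, 4→10, 5→6, 6→2, 7→7, 8→9, 9→4, 10→1

Verify φ preserves adjacency — for each edge of G1, its image is an edge of G2:
  (0,1) → (φ(0),φ(1)) = (0,3) ∈ E(G2) ✓
  (0,2) → (φ(0),φ(2)) = (0,5) ∈ E(G2) ✓
  (0,3) → (φ(0),φ(3)) = (0,8) ∈ E(G2) ✓
  (0,6) → (φ(0),φ(6)) = (0,2) ∈ E(G2) ✓
  (0,7) → (φ(0),φ(7)) = (0,7) ∈ E(G2) ✓
  (0,8) → (φ(0),φ(8)) = (0,9) ∈ E(G2) ✓
  (0,9) → (φ(0),φ(9)) = (0,4) ∈ E(G2) ✓
  (1,2) → (φ(1),φ(2)) = (3,5) ∈ E(G2) ✓
  (1,3) → (φ(1),φ(3)) = (3,8) ∈ E(G2) ✓
  (1,4) → (φ(1),φ(4)) = (3,10) ∈ E(G2) ✓
  (1,5) → (φ(1),φ(5)) = (3,6) ∈ E(G2) ✓
  (2,3) → (φ(2),φ(3)) = (5,8) ∈ E(G2) ✓
  (2,6) → (φ(2),φ(6)) = (2,5) ∈ E(G2) ✓
  (2,9) → (φ(2),φ(9)) = (4,5) ∈ E(G2) ✓
  (2,10) → (φ(2),φ(10)) = (1,5) ∈ E(G2) ✓
  (3,5) → (φ(3),φ(5)) = (6,8) ∈ E(G2) ✓
  (3,6) → (φ(3),φ(6)) = (2,8) ∈ E(G2) ✓
  (3,7) → (φ(3),φ(7)) = (7,8) ∈ E(G2) ✓
  (3,8) → (φ(3),φ(8)) = (8,9) ∈ E(G2) ✓
  (3,9) → (φ(3),φ(9)) = (4,8) ∈ E(G2) ✓
  (3,10) → (φ(3),φ(10)) = (1,8) ∈ E(G2) ✓
  (5,6) → (φ(5),φ(6)) = (2,6) ∈ E(G2) ✓
  (5,7) → (φ(5),φ(7)) = (6,7) ∈ E(G2) ✓
  (5,8) → (φ(5),φ(8)) = (6,9) ∈ E(G2) ✓
  (5,10) → (φ(5),φ(10)) = (1,6) ∈ E(G2) ✓
  (6,9) → (φ(6),φ(9)) = (2,4) ∈ E(G2) ✓
  (7,9) → (φ(7),φ(9)) = (4,7) ∈ E(G2) ✓
  (7,10) → (φ(7),φ(10)) = (1,7) ∈ E(G2) ✓
  (8,9) → (φ(8),φ(9)) = (4,9) ∈ E(G2) ✓
  (9,10) → (φ(9),φ(10)) = (1,4) ∈ E(G2) ✓
All 30 edges of G1 map to edges of G2, and |E(G1)| = |E(G2)| = 30, so φ is a bijection on edges as well as vertices. Hence G1 ≅ G2.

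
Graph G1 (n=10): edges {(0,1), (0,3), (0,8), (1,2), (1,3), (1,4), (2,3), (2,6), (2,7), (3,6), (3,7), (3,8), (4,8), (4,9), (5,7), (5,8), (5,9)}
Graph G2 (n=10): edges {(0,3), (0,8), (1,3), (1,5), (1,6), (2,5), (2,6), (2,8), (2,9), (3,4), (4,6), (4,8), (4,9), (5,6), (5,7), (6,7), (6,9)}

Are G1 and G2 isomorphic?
Yes, isomorphic

The graphs are isomorphic.
One valid mapping φ: V(G1) → V(G2): 0→9, 1→2, 2→5, 3→6, 4→8, 5→3, 6→7, 7→1, 8→4, 9→0

Verify φ preserves adjacency — for each edge of G1, its image is an edge of G2:
  (0,1) → (φ(0),φ(1)) = (2,9) ∈ E(G2) ✓
  (0,3) → (φ(0),φ(3)) = (6,9) ∈ E(G2) ✓
  (0,8) → (φ(0),φ(8)) = (4,9) ∈ E(G2) ✓
  (1,2) → (φ(1),φ(2)) = (2,5) ∈ E(G2) ✓
  (1,3) → (φ(1),φ(3)) = (2,6) ∈ E(G2) ✓
  (1,4) → (φ(1),φ(4)) = (2,8) ∈ E(G2) ✓
  (2,3) → (φ(2),φ(3)) = (5,6) ∈ E(G2) ✓
  (2,6) → (φ(2),φ(6)) = (5,7) ∈ E(G2) ✓
  (2,7) → (φ(2),φ(7)) = (1,5) ∈ E(G2) ✓
  (3,6) → (φ(3),φ(6)) = (6,7) ∈ E(G2) ✓
  (3,7) → (φ(3),φ(7)) = (1,6) ∈ E(G2) ✓
  (3,8) → (φ(3),φ(8)) = (4,6) ∈ E(G2) ✓
  (4,8) → (φ(4),φ(8)) = (4,8) ∈ E(G2) ✓
  (4,9) → (φ(4),φ(9)) = (0,8) ∈ E(G2) ✓
  (5,7) → (φ(5),φ(7)) = (1,3) ∈ E(G2) ✓
  (5,8) → (φ(5),φ(8)) = (3,4) ∈ E(G2) ✓
  (5,9) → (φ(5),φ(9)) = (0,3) ∈ E(G2) ✓
All 17 edges of G1 map to edges of G2, and |E(G1)| = |E(G2)| = 17, so φ is a bijection on edges as well as vertices. Hence G1 ≅ G2.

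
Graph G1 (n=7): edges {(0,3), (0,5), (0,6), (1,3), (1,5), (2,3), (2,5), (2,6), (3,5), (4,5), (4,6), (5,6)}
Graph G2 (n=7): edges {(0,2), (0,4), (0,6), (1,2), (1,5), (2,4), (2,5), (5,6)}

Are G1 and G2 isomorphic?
No, not isomorphic

The graphs are NOT isomorphic.

Counting triangles (3-cliques): G1 has 6, G2 has 2.
Triangle count is an isomorphism invariant, so differing triangle counts rule out isomorphism.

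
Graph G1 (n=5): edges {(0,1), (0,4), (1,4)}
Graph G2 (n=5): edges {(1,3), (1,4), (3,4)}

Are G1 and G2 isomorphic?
Yes, isomorphic

The graphs are isomorphic.
One valid mapping φ: V(G1) → V(G2): 0→3, 1→1, 2→2, 3→0, 4→4

Verify φ preserves adjacency — for each edge of G1, its image is an edge of G2:
  (0,1) → (φ(0),φ(1)) = (1,3) ∈ E(G2) ✓
  (0,4) → (φ(0),φ(4)) = (3,4) ∈ E(G2) ✓
  (1,4) → (φ(1),φ(4)) = (1,4) ∈ E(G2) ✓
All 3 edges of G1 map to edges of G2, and |E(G1)| = |E(G2)| = 3, so φ is a bijection on edges as well as vertices. Hence G1 ≅ G2.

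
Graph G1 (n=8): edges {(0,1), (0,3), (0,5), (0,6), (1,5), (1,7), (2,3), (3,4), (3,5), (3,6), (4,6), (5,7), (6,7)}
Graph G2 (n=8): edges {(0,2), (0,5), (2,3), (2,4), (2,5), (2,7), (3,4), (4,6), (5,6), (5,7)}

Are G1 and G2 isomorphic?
No, not isomorphic

The graphs are NOT isomorphic.

Connected components of G1: 1 component(s) with vertex sets [[0, 1, 2, 3, 4, 5, 6, 7]], sizes [8].
Connected components of G2: 2 component(s) with vertex sets [[1], [0, 2, 3, 4, 5, 6, 7]], sizes [1, 7].
The number of connected components (and the multiset of component sizes) is an isomorphism invariant — an isomorphism maps each component of G1 bijectively onto a component of G2. Since G1 has 1 component(s) and G2 has 2, they cannot be isomorphic.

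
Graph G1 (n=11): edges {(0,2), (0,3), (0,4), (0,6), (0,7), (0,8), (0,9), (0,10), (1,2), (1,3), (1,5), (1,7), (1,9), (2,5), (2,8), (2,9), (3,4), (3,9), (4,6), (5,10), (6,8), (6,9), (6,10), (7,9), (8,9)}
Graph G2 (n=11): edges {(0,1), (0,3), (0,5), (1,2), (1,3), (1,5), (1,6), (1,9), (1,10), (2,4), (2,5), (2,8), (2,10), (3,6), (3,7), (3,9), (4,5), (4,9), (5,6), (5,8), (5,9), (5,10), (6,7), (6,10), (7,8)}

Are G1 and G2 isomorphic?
Yes, isomorphic

The graphs are isomorphic.
One valid mapping φ: V(G1) → V(G2): 0→5, 1→3, 2→6, 3→9, 4→4, 5→7, 6→2, 7→0, 8→10, 9→1, 10→8

Verify φ preserves adjacency — for each edge of G1, its image is an edge of G2:
  (0,2) → (φ(0),φ(2)) = (5,6) ∈ E(G2) ✓
  (0,3) → (φ(0),φ(3)) = (5,9) ∈ E(G2) ✓
  (0,4) → (φ(0),φ(4)) = (4,5) ∈ E(G2) ✓
  (0,6) → (φ(0),φ(6)) = (2,5) ∈ E(G2) ✓
  (0,7) → (φ(0),φ(7)) = (0,5) ∈ E(G2) ✓
  (0,8) → (φ(0),φ(8)) = (5,10) ∈ E(G2) ✓
  (0,9) → (φ(0),φ(9)) = (1,5) ∈ E(G2) ✓
  (0,10) → (φ(0),φ(10)) = (5,8) ∈ E(G2) ✓
  (1,2) → (φ(1),φ(2)) = (3,6) ∈ E(G2) ✓
  (1,3) → (φ(1),φ(3)) = (3,9) ∈ E(G2) ✓
  (1,5) → (φ(1),φ(5)) = (3,7) ∈ E(G2) ✓
  (1,7) → (φ(1),φ(7)) = (0,3) ∈ E(G2) ✓
  (1,9) → (φ(1),φ(9)) = (1,3) ∈ E(G2) ✓
  (2,5) → (φ(2),φ(5)) = (6,7) ∈ E(G2) ✓
  (2,8) → (φ(2),φ(8)) = (6,10) ∈ E(G2) ✓
  (2,9) → (φ(2),φ(9)) = (1,6) ∈ E(G2) ✓
  (3,4) → (φ(3),φ(4)) = (4,9) ∈ E(G2) ✓
  (3,9) → (φ(3),φ(9)) = (1,9) ∈ E(G2) ✓
  (4,6) → (φ(4),φ(6)) = (2,4) ∈ E(G2) ✓
  (5,10) → (φ(5),φ(10)) = (7,8) ∈ E(G2) ✓
  (6,8) → (φ(6),φ(8)) = (2,10) ∈ E(G2) ✓
  (6,9) → (φ(6),φ(9)) = (1,2) ∈ E(G2) ✓
  (6,10) → (φ(6),φ(10)) = (2,8) ∈ E(G2) ✓
  (7,9) → (φ(7),φ(9)) = (0,1) ∈ E(G2) ✓
  (8,9) → (φ(8),φ(9)) = (1,10) ∈ E(G2) ✓
All 25 edges of G1 map to edges of G2, and |E(G1)| = |E(G2)| = 25, so φ is a bijection on edges as well as vertices. Hence G1 ≅ G2.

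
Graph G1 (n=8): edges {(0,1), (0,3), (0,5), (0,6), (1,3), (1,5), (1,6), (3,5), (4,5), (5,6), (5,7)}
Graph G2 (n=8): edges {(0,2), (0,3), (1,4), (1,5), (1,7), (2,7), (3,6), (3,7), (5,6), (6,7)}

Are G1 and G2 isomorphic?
No, not isomorphic

The graphs are NOT isomorphic.

Connected components of G1: 2 component(s) with vertex sets [[2], [0, 1, 3, 4, 5, 6, 7]], sizes [1, 7].
Connected components of G2: 1 component(s) with vertex sets [[0, 1, 2, 3, 4, 5, 6, 7]], sizes [8].
The number of connected components (and the multiset of component sizes) is an isomorphism invariant — an isomorphism maps each component of G1 bijectively onto a component of G2. Since G1 has 2 component(s) and G2 has 1, they cannot be isomorphic.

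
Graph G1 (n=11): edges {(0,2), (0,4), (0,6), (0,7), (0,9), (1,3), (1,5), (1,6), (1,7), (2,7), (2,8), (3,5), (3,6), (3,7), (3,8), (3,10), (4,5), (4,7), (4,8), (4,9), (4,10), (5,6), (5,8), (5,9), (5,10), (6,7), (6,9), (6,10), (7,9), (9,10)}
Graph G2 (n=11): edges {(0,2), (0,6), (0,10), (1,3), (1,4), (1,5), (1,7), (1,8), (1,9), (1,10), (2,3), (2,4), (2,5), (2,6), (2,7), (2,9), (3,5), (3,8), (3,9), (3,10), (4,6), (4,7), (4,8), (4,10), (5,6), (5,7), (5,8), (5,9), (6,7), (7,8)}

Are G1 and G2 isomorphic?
Yes, isomorphic

The graphs are isomorphic.
One valid mapping φ: V(G1) → V(G2): 0→6, 1→9, 2→0, 3→3, 4→4, 5→1, 6→5, 7→2, 8→10, 9→7, 10→8

Verify φ preserves adjacency — for each edge of G1, its image is an edge of G2:
  (0,2) → (φ(0),φ(2)) = (0,6) ∈ E(G2) ✓
  (0,4) → (φ(0),φ(4)) = (4,6) ∈ E(G2) ✓
  (0,6) → (φ(0),φ(6)) = (5,6) ∈ E(G2) ✓
  (0,7) → (φ(0),φ(7)) = (2,6) ∈ E(G2) ✓
  (0,9) → (φ(0),φ(9)) = (6,7) ∈ E(G2) ✓
  (1,3) → (φ(1),φ(3)) = (3,9) ∈ E(G2) ✓
  (1,5) → (φ(1),φ(5)) = (1,9) ∈ E(G2) ✓
  (1,6) → (φ(1),φ(6)) = (5,9) ∈ E(G2) ✓
  (1,7) → (φ(1),φ(7)) = (2,9) ∈ E(G2) ✓
  (2,7) → (φ(2),φ(7)) = (0,2) ∈ E(G2) ✓
  (2,8) → (φ(2),φ(8)) = (0,10) ∈ E(G2) ✓
  (3,5) → (φ(3),φ(5)) = (1,3) ∈ E(G2) ✓
  (3,6) → (φ(3),φ(6)) = (3,5) ∈ E(G2) ✓
  (3,7) → (φ(3),φ(7)) = (2,3) ∈ E(G2) ✓
  (3,8) → (φ(3),φ(8)) = (3,10) ∈ E(G2) ✓
  (3,10) → (φ(3),φ(10)) = (3,8) ∈ E(G2) ✓
  (4,5) → (φ(4),φ(5)) = (1,4) ∈ E(G2) ✓
  (4,7) → (φ(4),φ(7)) = (2,4) ∈ E(G2) ✓
  (4,8) → (φ(4),φ(8)) = (4,10) ∈ E(G2) ✓
  (4,9) → (φ(4),φ(9)) = (4,7) ∈ E(G2) ✓
  (4,10) → (φ(4),φ(10)) = (4,8) ∈ E(G2) ✓
  (5,6) → (φ(5),φ(6)) = (1,5) ∈ E(G2) ✓
  (5,8) → (φ(5),φ(8)) = (1,10) ∈ E(G2) ✓
  (5,9) → (φ(5),φ(9)) = (1,7) ∈ E(G2) ✓
  (5,10) → (φ(5),φ(10)) = (1,8) ∈ E(G2) ✓
  (6,7) → (φ(6),φ(7)) = (2,5) ∈ E(G2) ✓
  (6,9) → (φ(6),φ(9)) = (5,7) ∈ E(G2) ✓
  (6,10) → (φ(6),φ(10)) = (5,8) ∈ E(G2) ✓
  (7,9) → (φ(7),φ(9)) = (2,7) ∈ E(G2) ✓
  (9,10) → (φ(9),φ(10)) = (7,8) ∈ E(G2) ✓
All 30 edges of G1 map to edges of G2, and |E(G1)| = |E(G2)| = 30, so φ is a bijection on edges as well as vertices. Hence G1 ≅ G2.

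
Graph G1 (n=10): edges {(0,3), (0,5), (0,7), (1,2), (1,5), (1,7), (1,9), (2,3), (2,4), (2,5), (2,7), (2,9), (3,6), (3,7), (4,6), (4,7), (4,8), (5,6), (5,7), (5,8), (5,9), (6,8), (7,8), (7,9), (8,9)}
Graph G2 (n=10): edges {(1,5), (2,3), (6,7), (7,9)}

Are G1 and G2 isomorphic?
No, not isomorphic

The graphs are NOT isomorphic.

Connected components of G1: 1 component(s) with vertex sets [[0, 1, 2, 3, 4, 5, 6, 7, 8, 9]], sizes [10].
Connected components of G2: 6 component(s) with vertex sets [[0], [4], [8], [1, 5], [2, 3], [6, 7, 9]], sizes [1, 1, 1, 2, 2, 3].
The number of connected components (and the multiset of component sizes) is an isomorphism invariant — an isomorphism maps each component of G1 bijectively onto a component of G2. Since G1 has 1 component(s) and G2 has 6, they cannot be isomorphic.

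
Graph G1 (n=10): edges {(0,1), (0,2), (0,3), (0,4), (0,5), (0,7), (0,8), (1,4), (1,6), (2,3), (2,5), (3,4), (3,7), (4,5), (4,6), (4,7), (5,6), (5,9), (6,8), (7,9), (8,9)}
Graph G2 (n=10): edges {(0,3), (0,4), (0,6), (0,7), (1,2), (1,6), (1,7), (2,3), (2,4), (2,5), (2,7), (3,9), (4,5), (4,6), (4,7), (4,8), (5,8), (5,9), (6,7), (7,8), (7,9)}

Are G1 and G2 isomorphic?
Yes, isomorphic

The graphs are isomorphic.
One valid mapping φ: V(G1) → V(G2): 0→7, 1→8, 2→1, 3→6, 4→4, 5→2, 6→5, 7→0, 8→9, 9→3

Verify φ preserves adjacency — for each edge of G1, its image is an edge of G2:
  (0,1) → (φ(0),φ(1)) = (7,8) ∈ E(G2) ✓
  (0,2) → (φ(0),φ(2)) = (1,7) ∈ E(G2) ✓
  (0,3) → (φ(0),φ(3)) = (6,7) ∈ E(G2) ✓
  (0,4) → (φ(0),φ(4)) = (4,7) ∈ E(G2) ✓
  (0,5) → (φ(0),φ(5)) = (2,7) ∈ E(G2) ✓
  (0,7) → (φ(0),φ(7)) = (0,7) ∈ E(G2) ✓
  (0,8) → (φ(0),φ(8)) = (7,9) ∈ E(G2) ✓
  (1,4) → (φ(1),φ(4)) = (4,8) ∈ E(G2) ✓
  (1,6) → (φ(1),φ(6)) = (5,8) ∈ E(G2) ✓
  (2,3) → (φ(2),φ(3)) = (1,6) ∈ E(G2) ✓
  (2,5) → (φ(2),φ(5)) = (1,2) ∈ E(G2) ✓
  (3,4) → (φ(3),φ(4)) = (4,6) ∈ E(G2) ✓
  (3,7) → (φ(3),φ(7)) = (0,6) ∈ E(G2) ✓
  (4,5) → (φ(4),φ(5)) = (2,4) ∈ E(G2) ✓
  (4,6) → (φ(4),φ(6)) = (4,5) ∈ E(G2) ✓
  (4,7) → (φ(4),φ(7)) = (0,4) ∈ E(G2) ✓
  (5,6) → (φ(5),φ(6)) = (2,5) ∈ E(G2) ✓
  (5,9) → (φ(5),φ(9)) = (2,3) ∈ E(G2) ✓
  (6,8) → (φ(6),φ(8)) = (5,9) ∈ E(G2) ✓
  (7,9) → (φ(7),φ(9)) = (0,3) ∈ E(G2) ✓
  (8,9) → (φ(8),φ(9)) = (3,9) ∈ E(G2) ✓
All 21 edges of G1 map to edges of G2, and |E(G1)| = |E(G2)| = 21, so φ is a bijection on edges as well as vertices. Hence G1 ≅ G2.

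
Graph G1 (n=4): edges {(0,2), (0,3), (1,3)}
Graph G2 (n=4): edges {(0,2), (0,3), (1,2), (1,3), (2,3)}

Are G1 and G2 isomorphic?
No, not isomorphic

The graphs are NOT isomorphic.

Counting edges: G1 has 3 edge(s); G2 has 5 edge(s).
Edge count is an isomorphism invariant (a bijection on vertices induces a bijection on edges), so differing edge counts rule out isomorphism.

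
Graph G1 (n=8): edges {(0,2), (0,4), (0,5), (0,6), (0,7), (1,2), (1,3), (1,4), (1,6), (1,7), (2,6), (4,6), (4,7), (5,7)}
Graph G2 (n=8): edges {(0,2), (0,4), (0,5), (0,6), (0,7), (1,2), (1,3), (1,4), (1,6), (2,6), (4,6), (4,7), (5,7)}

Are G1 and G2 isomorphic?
No, not isomorphic

The graphs are NOT isomorphic.

Counting edges: G1 has 14 edge(s); G2 has 13 edge(s).
Edge count is an isomorphism invariant (a bijection on vertices induces a bijection on edges), so differing edge counts rule out isomorphism.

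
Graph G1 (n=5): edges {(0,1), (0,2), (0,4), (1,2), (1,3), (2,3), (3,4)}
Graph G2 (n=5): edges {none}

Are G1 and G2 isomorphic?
No, not isomorphic

The graphs are NOT isomorphic.

Connected components of G1: 1 component(s) with vertex sets [[0, 1, 2, 3, 4]], sizes [5].
Connected components of G2: 5 component(s) with vertex sets [[0], [1], [2], [3], [4]], sizes [1, 1, 1, 1, 1].
The number of connected components (and the multiset of component sizes) is an isomorphism invariant — an isomorphism maps each component of G1 bijectively onto a component of G2. Since G1 has 1 component(s) and G2 has 5, they cannot be isomorphic.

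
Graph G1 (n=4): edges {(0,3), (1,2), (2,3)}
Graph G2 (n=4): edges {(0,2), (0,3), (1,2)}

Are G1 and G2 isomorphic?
Yes, isomorphic

The graphs are isomorphic.
One valid mapping φ: V(G1) → V(G2): 0→3, 1→1, 2→2, 3→0

Verify φ preserves adjacency — for each edge of G1, its image is an edge of G2:
  (0,3) → (φ(0),φ(3)) = (0,3) ∈ E(G2) ✓
  (1,2) → (φ(1),φ(2)) = (1,2) ∈ E(G2) ✓
  (2,3) → (φ(2),φ(3)) = (0,2) ∈ E(G2) ✓
All 3 edges of G1 map to edges of G2, and |E(G1)| = |E(G2)| = 3, so φ is a bijection on edges as well as vertices. Hence G1 ≅ G2.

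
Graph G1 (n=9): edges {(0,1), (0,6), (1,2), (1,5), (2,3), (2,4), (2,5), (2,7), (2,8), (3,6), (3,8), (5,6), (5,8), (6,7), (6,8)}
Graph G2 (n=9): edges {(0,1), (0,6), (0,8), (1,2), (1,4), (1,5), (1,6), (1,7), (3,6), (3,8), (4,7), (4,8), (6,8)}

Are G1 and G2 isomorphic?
No, not isomorphic

The graphs are NOT isomorphic.

Counting triangles (3-cliques): G1 has 5, G2 has 4.
Triangle count is an isomorphism invariant, so differing triangle counts rule out isomorphism.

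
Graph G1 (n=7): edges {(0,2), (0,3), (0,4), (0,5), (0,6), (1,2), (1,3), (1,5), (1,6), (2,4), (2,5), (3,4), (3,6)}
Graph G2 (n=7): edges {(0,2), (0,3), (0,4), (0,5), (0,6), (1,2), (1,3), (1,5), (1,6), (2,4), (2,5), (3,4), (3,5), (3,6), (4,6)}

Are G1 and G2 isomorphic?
No, not isomorphic

The graphs are NOT isomorphic.

Counting edges: G1 has 13 edge(s); G2 has 15 edge(s).
Edge count is an isomorphism invariant (a bijection on vertices induces a bijection on edges), so differing edge counts rule out isomorphism.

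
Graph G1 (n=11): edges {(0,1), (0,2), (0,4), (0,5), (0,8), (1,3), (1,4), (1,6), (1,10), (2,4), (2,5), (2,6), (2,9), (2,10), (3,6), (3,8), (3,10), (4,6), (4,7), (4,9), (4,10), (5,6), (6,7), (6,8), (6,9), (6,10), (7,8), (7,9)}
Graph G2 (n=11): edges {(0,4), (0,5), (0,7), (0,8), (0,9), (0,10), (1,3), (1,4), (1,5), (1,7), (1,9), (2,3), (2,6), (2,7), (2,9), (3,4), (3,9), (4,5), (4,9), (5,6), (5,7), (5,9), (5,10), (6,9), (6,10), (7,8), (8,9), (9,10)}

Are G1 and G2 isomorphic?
Yes, isomorphic

The graphs are isomorphic.
One valid mapping φ: V(G1) → V(G2): 0→7, 1→1, 2→0, 3→3, 4→5, 5→8, 6→9, 7→6, 8→2, 9→10, 10→4

Verify φ preserves adjacency — for each edge of G1, its image is an edge of G2:
  (0,1) → (φ(0),φ(1)) = (1,7) ∈ E(G2) ✓
  (0,2) → (φ(0),φ(2)) = (0,7) ∈ E(G2) ✓
  (0,4) → (φ(0),φ(4)) = (5,7) ∈ E(G2) ✓
  (0,5) → (φ(0),φ(5)) = (7,8) ∈ E(G2) ✓
  (0,8) → (φ(0),φ(8)) = (2,7) ∈ E(G2) ✓
  (1,3) → (φ(1),φ(3)) = (1,3) ∈ E(G2) ✓
  (1,4) → (φ(1),φ(4)) = (1,5) ∈ E(G2) ✓
  (1,6) → (φ(1),φ(6)) = (1,9) ∈ E(G2) ✓
  (1,10) → (φ(1),φ(10)) = (1,4) ∈ E(G2) ✓
  (2,4) → (φ(2),φ(4)) = (0,5) ∈ E(G2) ✓
  (2,5) → (φ(2),φ(5)) = (0,8) ∈ E(G2) ✓
  (2,6) → (φ(2),φ(6)) = (0,9) ∈ E(G2) ✓
  (2,9) → (φ(2),φ(9)) = (0,10) ∈ E(G2) ✓
  (2,10) → (φ(2),φ(10)) = (0,4) ∈ E(G2) ✓
  (3,6) → (φ(3),φ(6)) = (3,9) ∈ E(G2) ✓
  (3,8) → (φ(3),φ(8)) = (2,3) ∈ E(G2) ✓
  (3,10) → (φ(3),φ(10)) = (3,4) ∈ E(G2) ✓
  (4,6) → (φ(4),φ(6)) = (5,9) ∈ E(G2) ✓
  (4,7) → (φ(4),φ(7)) = (5,6) ∈ E(G2) ✓
  (4,9) → (φ(4),φ(9)) = (5,10) ∈ E(G2) ✓
  (4,10) → (φ(4),φ(10)) = (4,5) ∈ E(G2) ✓
  (5,6) → (φ(5),φ(6)) = (8,9) ∈ E(G2) ✓
  (6,7) → (φ(6),φ(7)) = (6,9) ∈ E(G2) ✓
  (6,8) → (φ(6),φ(8)) = (2,9) ∈ E(G2) ✓
  (6,9) → (φ(6),φ(9)) = (9,10) ∈ E(G2) ✓
  (6,10) → (φ(6),φ(10)) = (4,9) ∈ E(G2) ✓
  (7,8) → (φ(7),φ(8)) = (2,6) ∈ E(G2) ✓
  (7,9) → (φ(7),φ(9)) = (6,10) ∈ E(G2) ✓
All 28 edges of G1 map to edges of G2, and |E(G1)| = |E(G2)| = 28, so φ is a bijection on edges as well as vertices. Hence G1 ≅ G2.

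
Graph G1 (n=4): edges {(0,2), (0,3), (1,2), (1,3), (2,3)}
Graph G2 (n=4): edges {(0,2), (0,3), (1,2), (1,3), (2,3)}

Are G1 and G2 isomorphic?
Yes, isomorphic

The graphs are isomorphic.
One valid mapping φ: V(G1) → V(G2): 0→0, 1→1, 2→3, 3→2

Verify φ preserves adjacency — for each edge of G1, its image is an edge of G2:
  (0,2) → (φ(0),φ(2)) = (0,3) ∈ E(G2) ✓
  (0,3) → (φ(0),φ(3)) = (0,2) ∈ E(G2) ✓
  (1,2) → (φ(1),φ(2)) = (1,3) ∈ E(G2) ✓
  (1,3) → (φ(1),φ(3)) = (1,2) ∈ E(G2) ✓
  (2,3) → (φ(2),φ(3)) = (2,3) ∈ E(G2) ✓
All 5 edges of G1 map to edges of G2, and |E(G1)| = |E(G2)| = 5, so φ is a bijection on edges as well as vertices. Hence G1 ≅ G2.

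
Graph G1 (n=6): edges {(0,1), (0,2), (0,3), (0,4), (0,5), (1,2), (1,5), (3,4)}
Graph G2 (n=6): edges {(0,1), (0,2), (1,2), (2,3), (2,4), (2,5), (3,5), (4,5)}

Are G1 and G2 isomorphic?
Yes, isomorphic

The graphs are isomorphic.
One valid mapping φ: V(G1) → V(G2): 0→2, 1→5, 2→3, 3→0, 4→1, 5→4

Verify φ preserves adjacency — for each edge of G1, its image is an edge of G2:
  (0,1) → (φ(0),φ(1)) = (2,5) ∈ E(G2) ✓
  (0,2) → (φ(0),φ(2)) = (2,3) ∈ E(G2) ✓
  (0,3) → (φ(0),φ(3)) = (0,2) ∈ E(G2) ✓
  (0,4) → (φ(0),φ(4)) = (1,2) ∈ E(G2) ✓
  (0,5) → (φ(0),φ(5)) = (2,4) ∈ E(G2) ✓
  (1,2) → (φ(1),φ(2)) = (3,5) ∈ E(G2) ✓
  (1,5) → (φ(1),φ(5)) = (4,5) ∈ E(G2) ✓
  (3,4) → (φ(3),φ(4)) = (0,1) ∈ E(G2) ✓
All 8 edges of G1 map to edges of G2, and |E(G1)| = |E(G2)| = 8, so φ is a bijection on edges as well as vertices. Hence G1 ≅ G2.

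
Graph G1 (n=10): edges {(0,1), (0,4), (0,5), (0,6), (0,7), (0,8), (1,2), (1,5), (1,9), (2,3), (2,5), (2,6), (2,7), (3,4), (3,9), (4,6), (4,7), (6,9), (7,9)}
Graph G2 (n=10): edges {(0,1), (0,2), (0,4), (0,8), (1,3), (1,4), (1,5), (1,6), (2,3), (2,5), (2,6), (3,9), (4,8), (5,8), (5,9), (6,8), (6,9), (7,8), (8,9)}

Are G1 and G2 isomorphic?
Yes, isomorphic

The graphs are isomorphic.
One valid mapping φ: V(G1) → V(G2): 0→8, 1→0, 2→1, 3→3, 4→9, 5→4, 6→6, 7→5, 8→7, 9→2

Verify φ preserves adjacency — for each edge of G1, its image is an edge of G2:
  (0,1) → (φ(0),φ(1)) = (0,8) ∈ E(G2) ✓
  (0,4) → (φ(0),φ(4)) = (8,9) ∈ E(G2) ✓
  (0,5) → (φ(0),φ(5)) = (4,8) ∈ E(G2) ✓
  (0,6) → (φ(0),φ(6)) = (6,8) ∈ E(G2) ✓
  (0,7) → (φ(0),φ(7)) = (5,8) ∈ E(G2) ✓
  (0,8) → (φ(0),φ(8)) = (7,8) ∈ E(G2) ✓
  (1,2) → (φ(1),φ(2)) = (0,1) ∈ E(G2) ✓
  (1,5) → (φ(1),φ(5)) = (0,4) ∈ E(G2) ✓
  (1,9) → (φ(1),φ(9)) = (0,2) ∈ E(G2) ✓
  (2,3) → (φ(2),φ(3)) = (1,3) ∈ E(G2) ✓
  (2,5) → (φ(2),φ(5)) = (1,4) ∈ E(G2) ✓
  (2,6) → (φ(2),φ(6)) = (1,6) ∈ E(G2) ✓
  (2,7) → (φ(2),φ(7)) = (1,5) ∈ E(G2) ✓
  (3,4) → (φ(3),φ(4)) = (3,9) ∈ E(G2) ✓
  (3,9) → (φ(3),φ(9)) = (2,3) ∈ E(G2) ✓
  (4,6) → (φ(4),φ(6)) = (6,9) ∈ E(G2) ✓
  (4,7) → (φ(4),φ(7)) = (5,9) ∈ E(G2) ✓
  (6,9) → (φ(6),φ(9)) = (2,6) ∈ E(G2) ✓
  (7,9) → (φ(7),φ(9)) = (2,5) ∈ E(G2) ✓
All 19 edges of G1 map to edges of G2, and |E(G1)| = |E(G2)| = 19, so φ is a bijection on edges as well as vertices. Hence G1 ≅ G2.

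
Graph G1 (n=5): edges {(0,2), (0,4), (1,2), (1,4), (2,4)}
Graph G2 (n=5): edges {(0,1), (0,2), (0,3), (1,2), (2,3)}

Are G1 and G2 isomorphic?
Yes, isomorphic

The graphs are isomorphic.
One valid mapping φ: V(G1) → V(G2): 0→1, 1→3, 2→0, 3→4, 4→2

Verify φ preserves adjacency — for each edge of G1, its image is an edge of G2:
  (0,2) → (φ(0),φ(2)) = (0,1) ∈ E(G2) ✓
  (0,4) → (φ(0),φ(4)) = (1,2) ∈ E(G2) ✓
  (1,2) → (φ(1),φ(2)) = (0,3) ∈ E(G2) ✓
  (1,4) → (φ(1),φ(4)) = (2,3) ∈ E(G2) ✓
  (2,4) → (φ(2),φ(4)) = (0,2) ∈ E(G2) ✓
All 5 edges of G1 map to edges of G2, and |E(G1)| = |E(G2)| = 5, so φ is a bijection on edges as well as vertices. Hence G1 ≅ G2.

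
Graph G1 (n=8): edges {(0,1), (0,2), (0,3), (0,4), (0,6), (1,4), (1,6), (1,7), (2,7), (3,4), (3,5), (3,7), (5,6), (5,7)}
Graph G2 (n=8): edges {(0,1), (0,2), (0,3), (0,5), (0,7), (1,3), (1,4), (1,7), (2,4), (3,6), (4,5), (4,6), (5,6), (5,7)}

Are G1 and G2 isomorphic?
Yes, isomorphic

The graphs are isomorphic.
One valid mapping φ: V(G1) → V(G2): 0→0, 1→1, 2→2, 3→5, 4→7, 5→6, 6→3, 7→4

Verify φ preserves adjacency — for each edge of G1, its image is an edge of G2:
  (0,1) → (φ(0),φ(1)) = (0,1) ∈ E(G2) ✓
  (0,2) → (φ(0),φ(2)) = (0,2) ∈ E(G2) ✓
  (0,3) → (φ(0),φ(3)) = (0,5) ∈ E(G2) ✓
  (0,4) → (φ(0),φ(4)) = (0,7) ∈ E(G2) ✓
  (0,6) → (φ(0),φ(6)) = (0,3) ∈ E(G2) ✓
  (1,4) → (φ(1),φ(4)) = (1,7) ∈ E(G2) ✓
  (1,6) → (φ(1),φ(6)) = (1,3) ∈ E(G2) ✓
  (1,7) → (φ(1),φ(7)) = (1,4) ∈ E(G2) ✓
  (2,7) → (φ(2),φ(7)) = (2,4) ∈ E(G2) ✓
  (3,4) → (φ(3),φ(4)) = (5,7) ∈ E(G2) ✓
  (3,5) → (φ(3),φ(5)) = (5,6) ∈ E(G2) ✓
  (3,7) → (φ(3),φ(7)) = (4,5) ∈ E(G2) ✓
  (5,6) → (φ(5),φ(6)) = (3,6) ∈ E(G2) ✓
  (5,7) → (φ(5),φ(7)) = (4,6) ∈ E(G2) ✓
All 14 edges of G1 map to edges of G2, and |E(G1)| = |E(G2)| = 14, so φ is a bijection on edges as well as vertices. Hence G1 ≅ G2.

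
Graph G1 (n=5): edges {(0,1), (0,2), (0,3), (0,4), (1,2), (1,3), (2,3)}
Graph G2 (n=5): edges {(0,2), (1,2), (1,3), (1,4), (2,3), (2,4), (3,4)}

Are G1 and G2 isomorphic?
Yes, isomorphic

The graphs are isomorphic.
One valid mapping φ: V(G1) → V(G2): 0→2, 1→1, 2→3, 3→4, 4→0

Verify φ preserves adjacency — for each edge of G1, its image is an edge of G2:
  (0,1) → (φ(0),φ(1)) = (1,2) ∈ E(G2) ✓
  (0,2) → (φ(0),φ(2)) = (2,3) ∈ E(G2) ✓
  (0,3) → (φ(0),φ(3)) = (2,4) ∈ E(G2) ✓
  (0,4) → (φ(0),φ(4)) = (0,2) ∈ E(G2) ✓
  (1,2) → (φ(1),φ(2)) = (1,3) ∈ E(G2) ✓
  (1,3) → (φ(1),φ(3)) = (1,4) ∈ E(G2) ✓
  (2,3) → (φ(2),φ(3)) = (3,4) ∈ E(G2) ✓
All 7 edges of G1 map to edges of G2, and |E(G1)| = |E(G2)| = 7, so φ is a bijection on edges as well as vertices. Hence G1 ≅ G2.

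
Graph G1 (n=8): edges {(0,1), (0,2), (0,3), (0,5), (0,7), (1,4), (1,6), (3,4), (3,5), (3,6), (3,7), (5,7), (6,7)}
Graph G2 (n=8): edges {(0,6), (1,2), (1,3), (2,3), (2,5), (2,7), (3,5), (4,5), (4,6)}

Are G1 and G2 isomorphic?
No, not isomorphic

The graphs are NOT isomorphic.

Degrees in G1: deg(0)=5, deg(1)=3, deg(2)=1, deg(3)=5, deg(4)=2, deg(5)=3, deg(6)=3, deg(7)=4.
Sorted degree sequence of G1: [5, 5, 4, 3, 3, 3, 2, 1].
Degrees in G2: deg(0)=1, deg(1)=2, deg(2)=4, deg(3)=3, deg(4)=2, deg(5)=3, deg(6)=2, deg(7)=1.
Sorted degree sequence of G2: [4, 3, 3, 2, 2, 2, 1, 1].
The (sorted) degree sequence is an isomorphism invariant, so since G1 and G2 have different degree sequences they cannot be isomorphic.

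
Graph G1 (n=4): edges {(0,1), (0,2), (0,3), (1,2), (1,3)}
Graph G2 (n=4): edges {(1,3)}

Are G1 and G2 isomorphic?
No, not isomorphic

The graphs are NOT isomorphic.

Connected components of G1: 1 component(s) with vertex sets [[0, 1, 2, 3]], sizes [4].
Connected components of G2: 3 component(s) with vertex sets [[0], [2], [1, 3]], sizes [1, 1, 2].
The number of connected components (and the multiset of component sizes) is an isomorphism invariant — an isomorphism maps each component of G1 bijectively onto a component of G2. Since G1 has 1 component(s) and G2 has 3, they cannot be isomorphic.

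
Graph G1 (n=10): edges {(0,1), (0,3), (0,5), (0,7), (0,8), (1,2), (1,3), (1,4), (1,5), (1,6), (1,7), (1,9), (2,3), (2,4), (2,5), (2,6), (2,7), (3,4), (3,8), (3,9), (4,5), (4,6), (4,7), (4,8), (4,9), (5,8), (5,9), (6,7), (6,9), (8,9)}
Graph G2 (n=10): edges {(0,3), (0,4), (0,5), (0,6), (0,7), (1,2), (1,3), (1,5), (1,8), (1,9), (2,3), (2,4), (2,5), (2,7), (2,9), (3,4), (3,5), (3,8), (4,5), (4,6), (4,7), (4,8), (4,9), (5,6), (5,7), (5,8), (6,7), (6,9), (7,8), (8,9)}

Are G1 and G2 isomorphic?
Yes, isomorphic

The graphs are isomorphic.
One valid mapping φ: V(G1) → V(G2): 0→9, 1→4, 2→7, 3→2, 4→5, 5→8, 6→0, 7→6, 8→1, 9→3

Verify φ preserves adjacency — for each edge of G1, its image is an edge of G2:
  (0,1) → (φ(0),φ(1)) = (4,9) ∈ E(G2) ✓
  (0,3) → (φ(0),φ(3)) = (2,9) ∈ E(G2) ✓
  (0,5) → (φ(0),φ(5)) = (8,9) ∈ E(G2) ✓
  (0,7) → (φ(0),φ(7)) = (6,9) ∈ E(G2) ✓
  (0,8) → (φ(0),φ(8)) = (1,9) ∈ E(G2) ✓
  (1,2) → (φ(1),φ(2)) = (4,7) ∈ E(G2) ✓
  (1,3) → (φ(1),φ(3)) = (2,4) ∈ E(G2) ✓
  (1,4) → (φ(1),φ(4)) = (4,5) ∈ E(G2) ✓
  (1,5) → (φ(1),φ(5)) = (4,8) ∈ E(G2) ✓
  (1,6) → (φ(1),φ(6)) = (0,4) ∈ E(G2) ✓
  (1,7) → (φ(1),φ(7)) = (4,6) ∈ E(G2) ✓
  (1,9) → (φ(1),φ(9)) = (3,4) ∈ E(G2) ✓
  (2,3) → (φ(2),φ(3)) = (2,7) ∈ E(G2) ✓
  (2,4) → (φ(2),φ(4)) = (5,7) ∈ E(G2) ✓
  (2,5) → (φ(2),φ(5)) = (7,8) ∈ E(G2) ✓
  (2,6) → (φ(2),φ(6)) = (0,7) ∈ E(G2) ✓
  (2,7) → (φ(2),φ(7)) = (6,7) ∈ E(G2) ✓
  (3,4) → (φ(3),φ(4)) = (2,5) ∈ E(G2) ✓
  (3,8) → (φ(3),φ(8)) = (1,2) ∈ E(G2) ✓
  (3,9) → (φ(3),φ(9)) = (2,3) ∈ E(G2) ✓
  (4,5) → (φ(4),φ(5)) = (5,8) ∈ E(G2) ✓
  (4,6) → (φ(4),φ(6)) = (0,5) ∈ E(G2) ✓
  (4,7) → (φ(4),φ(7)) = (5,6) ∈ E(G2) ✓
  (4,8) → (φ(4),φ(8)) = (1,5) ∈ E(G2) ✓
  (4,9) → (φ(4),φ(9)) = (3,5) ∈ E(G2) ✓
  (5,8) → (φ(5),φ(8)) = (1,8) ∈ E(G2) ✓
  (5,9) → (φ(5),φ(9)) = (3,8) ∈ E(G2) ✓
  (6,7) → (φ(6),φ(7)) = (0,6) ∈ E(G2) ✓
  (6,9) → (φ(6),φ(9)) = (0,3) ∈ E(G2) ✓
  (8,9) → (φ(8),φ(9)) = (1,3) ∈ E(G2) ✓
All 30 edges of G1 map to edges of G2, and |E(G1)| = |E(G2)| = 30, so φ is a bijection on edges as well as vertices. Hence G1 ≅ G2.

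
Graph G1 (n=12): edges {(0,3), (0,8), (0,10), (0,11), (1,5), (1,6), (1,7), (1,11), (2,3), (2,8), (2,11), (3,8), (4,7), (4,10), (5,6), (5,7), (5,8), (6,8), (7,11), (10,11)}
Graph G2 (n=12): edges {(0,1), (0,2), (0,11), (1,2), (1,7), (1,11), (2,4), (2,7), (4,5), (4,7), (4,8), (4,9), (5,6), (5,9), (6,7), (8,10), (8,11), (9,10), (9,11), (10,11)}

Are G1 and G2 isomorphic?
Yes, isomorphic

The graphs are isomorphic.
One valid mapping φ: V(G1) → V(G2): 0→9, 1→2, 2→8, 3→10, 4→6, 5→1, 6→0, 7→7, 8→11, 9→3, 10→5, 11→4

Verify φ preserves adjacency — for each edge of G1, its image is an edge of G2:
  (0,3) → (φ(0),φ(3)) = (9,10) ∈ E(G2) ✓
  (0,8) → (φ(0),φ(8)) = (9,11) ∈ E(G2) ✓
  (0,10) → (φ(0),φ(10)) = (5,9) ∈ E(G2) ✓
  (0,11) → (φ(0),φ(11)) = (4,9) ∈ E(G2) ✓
  (1,5) → (φ(1),φ(5)) = (1,2) ∈ E(G2) ✓
  (1,6) → (φ(1),φ(6)) = (0,2) ∈ E(G2) ✓
  (1,7) → (φ(1),φ(7)) = (2,7) ∈ E(G2) ✓
  (1,11) → (φ(1),φ(11)) = (2,4) ∈ E(G2) ✓
  (2,3) → (φ(2),φ(3)) = (8,10) ∈ E(G2) ✓
  (2,8) → (φ(2),φ(8)) = (8,11) ∈ E(G2) ✓
  (2,11) → (φ(2),φ(11)) = (4,8) ∈ E(G2) ✓
  (3,8) → (φ(3),φ(8)) = (10,11) ∈ E(G2) ✓
  (4,7) → (φ(4),φ(7)) = (6,7) ∈ E(G2) ✓
  (4,10) → (φ(4),φ(10)) = (5,6) ∈ E(G2) ✓
  (5,6) → (φ(5),φ(6)) = (0,1) ∈ E(G2) ✓
  (5,7) → (φ(5),φ(7)) = (1,7) ∈ E(G2) ✓
  (5,8) → (φ(5),φ(8)) = (1,11) ∈ E(G2) ✓
  (6,8) → (φ(6),φ(8)) = (0,11) ∈ E(G2) ✓
  (7,11) → (φ(7),φ(11)) = (4,7) ∈ E(G2) ✓
  (10,11) → (φ(10),φ(11)) = (4,5) ∈ E(G2) ✓
All 20 edges of G1 map to edges of G2, and |E(G1)| = |E(G2)| = 20, so φ is a bijection on edges as well as vertices. Hence G1 ≅ G2.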